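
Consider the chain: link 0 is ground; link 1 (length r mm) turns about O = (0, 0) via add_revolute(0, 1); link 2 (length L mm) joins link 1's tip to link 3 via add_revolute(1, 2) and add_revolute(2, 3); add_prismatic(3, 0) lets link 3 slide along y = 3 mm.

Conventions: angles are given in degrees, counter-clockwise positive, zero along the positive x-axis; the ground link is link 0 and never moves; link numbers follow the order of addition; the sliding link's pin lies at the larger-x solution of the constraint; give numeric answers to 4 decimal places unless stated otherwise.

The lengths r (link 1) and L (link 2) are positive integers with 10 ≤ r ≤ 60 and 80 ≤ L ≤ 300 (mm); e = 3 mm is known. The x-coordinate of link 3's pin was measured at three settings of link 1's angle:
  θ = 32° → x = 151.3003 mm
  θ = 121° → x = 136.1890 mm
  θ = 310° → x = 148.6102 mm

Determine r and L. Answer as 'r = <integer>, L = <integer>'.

constraint per measurement: (x − r cos θ)² + (r sin θ − e)² = L²
subtracting the θ₁ and θ₂ equations cancels the r² and L² terms:
r = (x₁² − x₂²) / (2[(x₁cos θ₁ + e sin θ₁) − (x₂cos θ₂ + e sin θ₂)]) = 11.0000 → r = 11
L² = (x₁ − r cos θ₁)² + (r sin θ₁ − e)² = 20163.9876 → L = 142.0000 → L = 142
check at θ₃=310°: x = 148.6102 (printed 148.6102) ✓

r = 11, L = 142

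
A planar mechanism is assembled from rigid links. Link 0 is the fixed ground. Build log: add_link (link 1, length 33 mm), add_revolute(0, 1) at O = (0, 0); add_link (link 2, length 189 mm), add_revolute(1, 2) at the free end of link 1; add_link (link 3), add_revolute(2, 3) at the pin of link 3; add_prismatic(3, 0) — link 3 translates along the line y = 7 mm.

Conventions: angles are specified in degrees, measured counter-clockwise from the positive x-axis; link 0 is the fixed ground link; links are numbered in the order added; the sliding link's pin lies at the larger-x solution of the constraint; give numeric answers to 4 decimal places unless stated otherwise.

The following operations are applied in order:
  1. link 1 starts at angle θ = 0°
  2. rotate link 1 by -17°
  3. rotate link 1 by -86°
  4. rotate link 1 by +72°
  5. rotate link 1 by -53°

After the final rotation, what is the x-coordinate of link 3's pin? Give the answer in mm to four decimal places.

geometry: r = 33 mm, L = 189 mm, e = 7 mm; θ starts at 0°
rotate link 1 by -17°: θ ← 0° -17° = -17°
rotate link 1 by -86°: θ ← -17° -86° = -103°
rotate link 1 by +72°: θ ← -103° +72° = -31°
rotate link 1 by -53°: θ ← -31° -53° = -84°
crank pin P = (r cos θ, r sin θ) = (3.449439, -32.819223)
h = r sin θ − e = -32.819223 − 7 = -39.819223
x = r cos θ + √(L² − h²) = 3.449439 + 184.757759 = 188.207198

188.2072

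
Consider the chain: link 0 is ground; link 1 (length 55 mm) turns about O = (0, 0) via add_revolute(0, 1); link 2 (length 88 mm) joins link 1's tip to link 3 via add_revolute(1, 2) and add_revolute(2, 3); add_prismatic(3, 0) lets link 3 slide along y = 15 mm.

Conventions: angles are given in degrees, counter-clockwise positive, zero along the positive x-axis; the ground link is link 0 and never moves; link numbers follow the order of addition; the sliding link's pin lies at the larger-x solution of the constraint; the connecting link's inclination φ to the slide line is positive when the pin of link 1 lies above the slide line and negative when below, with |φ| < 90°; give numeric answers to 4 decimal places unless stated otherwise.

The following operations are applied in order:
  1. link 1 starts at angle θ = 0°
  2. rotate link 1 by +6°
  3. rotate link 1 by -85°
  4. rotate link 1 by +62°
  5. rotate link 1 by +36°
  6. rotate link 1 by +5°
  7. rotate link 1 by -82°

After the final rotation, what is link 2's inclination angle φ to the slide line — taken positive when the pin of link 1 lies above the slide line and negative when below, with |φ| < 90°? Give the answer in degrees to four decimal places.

geometry: r = 55 mm, L = 88 mm, e = 15 mm; θ starts at 0°
rotate link 1 by +6°: θ ← 0° +6° = 6°
rotate link 1 by -85°: θ ← 6° -85° = -79°
rotate link 1 by +62°: θ ← -79° +62° = -17°
rotate link 1 by +36°: θ ← -17° +36° = 19°
rotate link 1 by +5°: θ ← 19° +5° = 24°
rotate link 1 by -82°: θ ← 24° -82° = -58°
h = r sin θ − e = -46.642645 − 15 = -61.642645
sin φ = h / L = -61.642645 / 88 = -0.70048461
φ = arcsin(-0.70048461) = -44.465897°

-44.4659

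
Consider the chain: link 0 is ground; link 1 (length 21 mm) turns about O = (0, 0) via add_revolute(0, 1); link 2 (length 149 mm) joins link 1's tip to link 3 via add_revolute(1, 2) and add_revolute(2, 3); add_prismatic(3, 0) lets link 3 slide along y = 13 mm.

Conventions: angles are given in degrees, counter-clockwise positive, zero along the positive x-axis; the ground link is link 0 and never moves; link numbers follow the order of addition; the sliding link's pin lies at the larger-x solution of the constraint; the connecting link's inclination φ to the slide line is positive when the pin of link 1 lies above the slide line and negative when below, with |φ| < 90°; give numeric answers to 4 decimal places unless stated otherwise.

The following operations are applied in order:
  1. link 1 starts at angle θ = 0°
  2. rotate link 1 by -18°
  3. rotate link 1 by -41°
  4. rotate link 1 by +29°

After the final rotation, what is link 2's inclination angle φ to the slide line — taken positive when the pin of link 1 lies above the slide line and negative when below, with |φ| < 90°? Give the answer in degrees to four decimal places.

geometry: r = 21 mm, L = 149 mm, e = 13 mm; θ starts at 0°
rotate link 1 by -18°: θ ← 0° -18° = -18°
rotate link 1 by -41°: θ ← -18° -41° = -59°
rotate link 1 by +29°: θ ← -59° +29° = -30°
h = r sin θ − e = -10.500000 − 13 = -23.500000
sin φ = h / L = -23.500000 / 149 = -0.15771812
φ = arcsin(-0.15771812) = -9.074473°

-9.0745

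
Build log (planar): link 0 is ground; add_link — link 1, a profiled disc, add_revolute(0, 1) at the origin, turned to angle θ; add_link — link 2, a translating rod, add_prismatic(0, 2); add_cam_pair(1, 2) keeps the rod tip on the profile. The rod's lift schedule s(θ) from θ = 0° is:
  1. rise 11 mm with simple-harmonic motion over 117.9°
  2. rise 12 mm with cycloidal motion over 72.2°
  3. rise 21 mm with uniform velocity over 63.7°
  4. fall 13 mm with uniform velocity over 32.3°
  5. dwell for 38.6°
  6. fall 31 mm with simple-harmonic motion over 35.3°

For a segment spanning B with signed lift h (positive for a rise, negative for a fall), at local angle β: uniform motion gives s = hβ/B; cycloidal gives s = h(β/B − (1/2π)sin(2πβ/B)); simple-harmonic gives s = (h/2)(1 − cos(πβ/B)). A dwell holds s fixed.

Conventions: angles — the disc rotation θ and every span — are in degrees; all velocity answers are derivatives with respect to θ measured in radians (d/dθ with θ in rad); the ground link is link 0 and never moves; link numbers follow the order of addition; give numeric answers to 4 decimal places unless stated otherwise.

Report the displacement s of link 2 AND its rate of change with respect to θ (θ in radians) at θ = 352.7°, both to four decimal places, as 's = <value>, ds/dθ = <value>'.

seg 1 [0°–117.9°] simple-harmonic, h=11: full span → s += 11 → s = 11.0000
seg 2 [117.9°–190.1°] cycloidal, h=12: full span → s += 12 → s = 23.0000
seg 3 [190.1°–253.8°] uniform, h=21: full span → s += 21 → s = 44.0000
seg 4 [253.8°–286.1°] uniform, h=-13: full span → s += -13 → s = 31.0000
seg 5 [286.1°–324.7°] dwell: s stays 31.0000
seg 6 [324.7°–360°] simple-harmonic, h=-31: θ=352.7° here. β=28, B=35.3. -31/2·(1 − cos(π·0.7932)) = -27.8423 → s = 3.1577
velocity in seg [324.7°–360°] (simple-harmonic), θ in radians: β = 28° = 0.4887 rad, B = 35.3° = 0.6161 rad; ds/dθ = (πh/(2B)) sin(πβ/B) = (π·(-31)/(2·0.6161)) sin(π·0.7932) = -47.811738 mm/rad

s = 3.1577, ds/dθ = -47.8117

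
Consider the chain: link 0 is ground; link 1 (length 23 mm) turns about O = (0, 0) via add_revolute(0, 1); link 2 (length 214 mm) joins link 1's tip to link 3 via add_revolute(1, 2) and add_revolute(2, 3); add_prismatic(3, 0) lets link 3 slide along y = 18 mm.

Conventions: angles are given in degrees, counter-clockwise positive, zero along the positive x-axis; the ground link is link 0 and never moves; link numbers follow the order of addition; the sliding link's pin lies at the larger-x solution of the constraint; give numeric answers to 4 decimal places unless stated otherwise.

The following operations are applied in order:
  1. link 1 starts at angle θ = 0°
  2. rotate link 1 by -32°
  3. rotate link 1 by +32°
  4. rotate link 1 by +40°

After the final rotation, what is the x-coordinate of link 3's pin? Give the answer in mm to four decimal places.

geometry: r = 23 mm, L = 214 mm, e = 18 mm; θ starts at 0°
rotate link 1 by -32°: θ ← 0° -32° = -32°
rotate link 1 by +32°: θ ← -32° +32° = 0°
rotate link 1 by +40°: θ ← 0° +40° = 40°
crank pin P = (r cos θ, r sin θ) = (17.619022, 14.784115)
h = r sin θ − e = 14.784115 − 18 = -3.215885
x = r cos θ + √(L² − h²) = 17.619022 + 213.975835 = 231.594857

231.5949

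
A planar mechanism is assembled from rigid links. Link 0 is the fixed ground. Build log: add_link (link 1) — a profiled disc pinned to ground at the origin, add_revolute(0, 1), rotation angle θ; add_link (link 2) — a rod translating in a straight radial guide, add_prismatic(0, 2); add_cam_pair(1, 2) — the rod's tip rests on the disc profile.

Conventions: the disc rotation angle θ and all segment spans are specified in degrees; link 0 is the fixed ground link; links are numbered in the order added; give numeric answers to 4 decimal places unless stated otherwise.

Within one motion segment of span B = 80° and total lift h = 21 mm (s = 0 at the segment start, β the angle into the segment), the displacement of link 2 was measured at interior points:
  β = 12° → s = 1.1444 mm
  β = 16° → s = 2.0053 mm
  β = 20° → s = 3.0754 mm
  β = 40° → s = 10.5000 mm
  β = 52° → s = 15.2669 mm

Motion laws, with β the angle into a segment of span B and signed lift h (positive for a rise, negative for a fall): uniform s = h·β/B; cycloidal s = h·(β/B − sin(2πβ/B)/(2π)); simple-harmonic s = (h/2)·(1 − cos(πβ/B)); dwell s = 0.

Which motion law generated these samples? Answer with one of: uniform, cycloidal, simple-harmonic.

candidates at β/B = r: uniform s = h·r (linear in β); cycloidal s = h·(r − sin(2πr)/(2π)); simple-harmonic s = (h/2)(1 − cos(πr))
β=12°: printed 1.1444 | uniform 3.1500, cycloidal 0.4461, simple-harmonic 1.1444
β=16°: printed 2.0053 | uniform 4.2000, cycloidal 1.0213, simple-harmonic 2.0053
β=20°: printed 3.0754 | uniform 5.2500, cycloidal 1.9077, simple-harmonic 3.0754
β=40°: printed 10.5000 | uniform 10.5000, cycloidal 10.5000, simple-harmonic 10.5000
β=52°: printed 15.2669 | uniform 13.6500, cycloidal 16.3539, simple-harmonic 15.2669
only one law matches every sample → simple-harmonic

simple-harmonic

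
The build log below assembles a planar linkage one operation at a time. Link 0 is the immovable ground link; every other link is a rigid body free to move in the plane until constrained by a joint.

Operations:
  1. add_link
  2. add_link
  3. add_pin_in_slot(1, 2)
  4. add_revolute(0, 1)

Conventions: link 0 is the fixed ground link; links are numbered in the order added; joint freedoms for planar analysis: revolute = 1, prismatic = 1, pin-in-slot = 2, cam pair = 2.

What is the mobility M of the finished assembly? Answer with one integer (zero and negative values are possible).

(L,J1,J2)=(1,0,0); link0 fixed
link1: (2,0,0)
link2: (3,0,0)
PS 1-2 [J2]: (3,0,1)
R 0-1 [J1]: (3,1,1)
Grübler: 3·2 − 2·1 − 1 = 3

M = 3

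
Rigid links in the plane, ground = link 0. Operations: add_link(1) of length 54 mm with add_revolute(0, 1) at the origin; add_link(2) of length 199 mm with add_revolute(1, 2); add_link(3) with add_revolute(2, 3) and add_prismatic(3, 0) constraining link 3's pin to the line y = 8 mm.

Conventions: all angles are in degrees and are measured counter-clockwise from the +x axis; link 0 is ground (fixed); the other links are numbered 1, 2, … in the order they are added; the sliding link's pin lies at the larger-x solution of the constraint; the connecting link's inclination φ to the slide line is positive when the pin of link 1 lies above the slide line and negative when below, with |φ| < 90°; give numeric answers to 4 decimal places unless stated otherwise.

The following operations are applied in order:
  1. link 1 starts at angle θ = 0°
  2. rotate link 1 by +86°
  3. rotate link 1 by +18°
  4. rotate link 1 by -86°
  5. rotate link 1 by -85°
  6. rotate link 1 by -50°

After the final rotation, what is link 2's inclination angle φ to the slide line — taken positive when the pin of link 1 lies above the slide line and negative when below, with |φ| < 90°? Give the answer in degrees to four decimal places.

geometry: r = 54 mm, L = 199 mm, e = 8 mm; θ starts at 0°
rotate link 1 by +86°: θ ← 0° +86° = 86°
rotate link 1 by +18°: θ ← 86° +18° = 104°
rotate link 1 by -86°: θ ← 104° -86° = 18°
rotate link 1 by -85°: θ ← 18° -85° = -67°
rotate link 1 by -50°: θ ← -67° -50° = -117°
h = r sin θ − e = -48.114352 − 8 = -56.114352
sin φ = h / L = -56.114352 / 199 = -0.28198167
φ = arcsin(-0.28198167) = -16.378513°

-16.3785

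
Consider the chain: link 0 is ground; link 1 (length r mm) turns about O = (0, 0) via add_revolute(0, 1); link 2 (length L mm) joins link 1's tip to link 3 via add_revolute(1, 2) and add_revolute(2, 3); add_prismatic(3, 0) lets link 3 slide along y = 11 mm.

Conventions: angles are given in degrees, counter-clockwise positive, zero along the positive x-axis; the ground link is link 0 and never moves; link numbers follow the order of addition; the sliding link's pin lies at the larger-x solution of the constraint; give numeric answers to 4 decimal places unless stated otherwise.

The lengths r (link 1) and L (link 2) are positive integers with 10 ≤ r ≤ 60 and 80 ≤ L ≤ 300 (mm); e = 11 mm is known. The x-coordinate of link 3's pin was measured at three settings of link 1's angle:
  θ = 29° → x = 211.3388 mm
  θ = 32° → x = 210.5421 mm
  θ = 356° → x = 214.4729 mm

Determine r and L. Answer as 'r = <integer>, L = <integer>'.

constraint per measurement: (x − r cos θ)² + (r sin θ − e)² = L²
subtracting the θ₁ and θ₂ equations cancels the r² and L² terms:
r = (x₁² − x₂²) / (2[(x₁cos θ₁ + e sin θ₁) − (x₂cos θ₂ + e sin θ₂)]) = 29.0000 → r = 29
L² = (x₁ − r cos θ₁)² + (r sin θ₁ − e)² = 34595.9972 → L = 186.0000 → L = 186
check at θ₃=356°: x = 214.4729 (printed 214.4729) ✓

r = 29, L = 186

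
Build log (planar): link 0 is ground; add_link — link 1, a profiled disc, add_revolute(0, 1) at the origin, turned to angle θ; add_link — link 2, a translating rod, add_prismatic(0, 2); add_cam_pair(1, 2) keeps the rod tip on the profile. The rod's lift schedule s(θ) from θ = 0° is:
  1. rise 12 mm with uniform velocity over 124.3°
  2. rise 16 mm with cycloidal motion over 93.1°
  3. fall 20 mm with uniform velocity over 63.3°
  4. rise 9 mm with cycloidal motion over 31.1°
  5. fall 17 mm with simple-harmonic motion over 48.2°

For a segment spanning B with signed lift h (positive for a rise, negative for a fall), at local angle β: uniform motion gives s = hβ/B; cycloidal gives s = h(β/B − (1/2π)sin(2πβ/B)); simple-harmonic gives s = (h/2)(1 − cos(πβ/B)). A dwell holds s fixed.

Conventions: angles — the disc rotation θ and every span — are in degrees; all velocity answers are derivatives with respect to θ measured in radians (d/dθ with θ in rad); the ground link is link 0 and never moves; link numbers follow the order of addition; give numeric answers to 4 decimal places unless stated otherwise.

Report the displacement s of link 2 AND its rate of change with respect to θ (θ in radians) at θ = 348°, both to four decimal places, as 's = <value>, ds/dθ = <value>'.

seg 1 [0°–124.3°] uniform, h=12: full span → s += 12 → s = 12.0000
seg 2 [124.3°–217.4°] cycloidal, h=16: full span → s += 16 → s = 28.0000
seg 3 [217.4°–280.7°] uniform, h=-20: full span → s += -20 → s = 8.0000
seg 4 [280.7°–311.8°] cycloidal, h=9: full span → s += 9 → s = 17.0000
seg 5 [311.8°–360°] simple-harmonic, h=-17: θ=348° here. β=36.2, B=48.2. -17/2·(1 − cos(π·0.7510)) = -14.5300 → s = 2.4700
velocity in seg [311.8°–360°] (simple-harmonic), θ in radians: β = 36.2° = 0.6318 rad, B = 48.2° = 0.8412 rad; ds/dθ = (πh/(2B)) sin(πβ/B) = (π·(-17)/(2·0.8412)) sin(π·0.7510) = -22.372239 mm/rad

s = 2.4700, ds/dθ = -22.3722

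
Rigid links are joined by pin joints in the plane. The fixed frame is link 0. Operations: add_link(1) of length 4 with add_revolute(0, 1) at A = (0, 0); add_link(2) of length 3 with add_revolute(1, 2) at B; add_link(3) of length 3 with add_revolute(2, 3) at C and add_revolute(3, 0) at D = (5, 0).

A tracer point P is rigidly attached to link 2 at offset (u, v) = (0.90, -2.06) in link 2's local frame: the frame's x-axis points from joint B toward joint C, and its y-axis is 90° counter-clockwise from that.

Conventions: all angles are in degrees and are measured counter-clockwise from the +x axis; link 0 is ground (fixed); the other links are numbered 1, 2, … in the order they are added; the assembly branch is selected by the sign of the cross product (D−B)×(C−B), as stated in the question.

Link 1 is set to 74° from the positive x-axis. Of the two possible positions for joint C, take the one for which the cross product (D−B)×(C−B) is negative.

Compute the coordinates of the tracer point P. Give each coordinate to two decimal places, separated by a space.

A=(0,0), D=(5.00,0)
B = A + 4.00·(cos74°, sin74°) = (1.1025, 3.8450)
|BD| = 5.4749
circle(B,3.00) ∩ circle(D,3.00): a=2.7374, h=1.2273
  candidates: C₊=(3.9132,2.7962) cross=6.720; C₋=(2.1893,1.0488) cross=-6.720
  branch - wants cross < 0 → take C=(2.1893,1.0488) (cross=-6.720)
ex = (C−B)/|BC| = (0.3623,-0.9321); ey = (0.9321,0.3623)
P = B + 0.90·ex + -2.06·ey = (-0.4915,2.2599)

-0.49 2.26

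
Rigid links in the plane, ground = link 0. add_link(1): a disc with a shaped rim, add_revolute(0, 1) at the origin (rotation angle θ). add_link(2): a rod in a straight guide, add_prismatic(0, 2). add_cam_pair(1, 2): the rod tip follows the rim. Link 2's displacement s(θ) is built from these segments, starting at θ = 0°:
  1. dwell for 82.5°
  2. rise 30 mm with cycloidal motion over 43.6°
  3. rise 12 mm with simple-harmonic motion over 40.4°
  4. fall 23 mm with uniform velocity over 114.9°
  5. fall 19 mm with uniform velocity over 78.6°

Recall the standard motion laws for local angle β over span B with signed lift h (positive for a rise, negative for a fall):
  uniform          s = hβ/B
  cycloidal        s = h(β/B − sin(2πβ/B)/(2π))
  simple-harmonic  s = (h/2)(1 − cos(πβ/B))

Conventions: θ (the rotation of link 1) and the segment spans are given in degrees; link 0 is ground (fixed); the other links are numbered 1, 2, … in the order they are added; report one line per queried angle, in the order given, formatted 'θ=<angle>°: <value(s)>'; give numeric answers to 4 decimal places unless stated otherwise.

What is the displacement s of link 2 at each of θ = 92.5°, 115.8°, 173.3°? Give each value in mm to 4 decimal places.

segment 1 (0° to 82.5°, dwell): s unchanged at 0.0000
θ = 92.5° falls in segment 2 (82.5° to 126.1°, cycloidal, h = 30): β = 92.5 − 82.5 = 10°, B = 43.6°; Δs = 30·(0.2294 − sin(2π·0.2294)/(2π)) = 2.1462; s = 0.0000 + 2.1462 = 2.1462
θ = 115.8° falls in segment 2 (82.5° to 126.1°, cycloidal, h = 30): β = 115.8 − 82.5 = 33.3°, B = 43.6°; Δs = 30·(0.7638 − sin(2π·0.7638)/(2π)) = 27.6697; s = 0.0000 + 27.6697 = 27.6697
segment 2 (82.5° to 126.1°, cycloidal, h = 30) is passed completely: s = 0.0000 + (30) = 30.0000
segment 3 (126.1° to 166.5°, simple-harmonic, h = 12) is passed completely: s = 30.0000 + (12) = 42.0000
θ = 173.3° falls in segment 4 (166.5° to 281.4°, uniform, h = -23): β = 173.3 − 166.5 = 6.8°, B = 114.9°; Δs = -23·6.8/114.9 = -1.3612; s = 42.0000 − 1.3612 = 40.6388

θ=92.5°: 2.1462
θ=115.8°: 27.6697
θ=173.3°: 40.6388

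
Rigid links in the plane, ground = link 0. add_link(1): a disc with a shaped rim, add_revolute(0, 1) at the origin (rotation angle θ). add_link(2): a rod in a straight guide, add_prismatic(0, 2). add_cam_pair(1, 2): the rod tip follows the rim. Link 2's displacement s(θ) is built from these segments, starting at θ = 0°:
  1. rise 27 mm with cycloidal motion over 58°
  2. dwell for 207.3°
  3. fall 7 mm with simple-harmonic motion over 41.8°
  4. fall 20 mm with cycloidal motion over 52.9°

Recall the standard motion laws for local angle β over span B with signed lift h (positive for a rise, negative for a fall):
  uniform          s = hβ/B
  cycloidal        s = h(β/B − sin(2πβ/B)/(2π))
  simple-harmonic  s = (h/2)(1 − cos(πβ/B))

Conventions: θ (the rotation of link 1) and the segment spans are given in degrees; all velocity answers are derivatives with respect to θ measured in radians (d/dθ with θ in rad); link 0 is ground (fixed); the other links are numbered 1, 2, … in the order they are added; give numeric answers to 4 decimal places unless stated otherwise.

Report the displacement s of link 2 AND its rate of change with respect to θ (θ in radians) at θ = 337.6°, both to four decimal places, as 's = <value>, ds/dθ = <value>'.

segment 1 (0° to 58°, cycloidal, h = 27) is passed completely: s = 0.0000 + (27) = 27.0000
segment 2 (58° to 265.3°, dwell): s unchanged at 27.0000
segment 3 (265.3° to 307.1°, simple-harmonic, h = -7) is passed completely: s = 27.0000 + (-7) = 20.0000
θ = 337.6° falls in segment 4 (307.1° to 360°, cycloidal, h = -20): β = 337.6 − 307.1 = 30.5°, B = 52.9°; Δs = -20·(0.5766 − sin(2π·0.5766)/(2π)) = -13.0040; s = 20.0000 − 13.0040 = 6.9960
velocity in seg [307.1°–360°] (cycloidal), θ in radians: β = 30.5° = 0.5323 rad, B = 52.9° = 0.9233 rad; ds/dθ = (h/B)(1 − cos(2πβ/B)) = ((-20)/0.9233)(1 − cos(2π·0.5766)) = -40.865542 mm/rad

s = 6.9960, ds/dθ = -40.8655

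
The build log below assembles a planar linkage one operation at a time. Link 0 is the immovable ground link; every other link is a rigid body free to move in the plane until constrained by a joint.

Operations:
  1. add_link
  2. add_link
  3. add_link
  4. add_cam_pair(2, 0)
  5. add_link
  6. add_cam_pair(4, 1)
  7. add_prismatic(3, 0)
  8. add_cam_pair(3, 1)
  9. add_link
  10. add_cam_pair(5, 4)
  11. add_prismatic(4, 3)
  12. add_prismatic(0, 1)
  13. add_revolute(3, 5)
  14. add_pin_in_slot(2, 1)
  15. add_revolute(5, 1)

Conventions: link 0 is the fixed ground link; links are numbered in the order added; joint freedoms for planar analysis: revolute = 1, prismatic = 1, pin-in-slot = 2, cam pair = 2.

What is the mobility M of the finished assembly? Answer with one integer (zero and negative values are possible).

ground; <1,0,0>
#1 <2,0,0>
#2 <3,0,0>
#3 <4,0,0>
C:2↔0 J2 <4,0,1>
#4 <5,0,1>
C:4↔1 J2 <5,0,2>
P:3↔0 J1 <5,1,2>
C:3↔1 J2 <5,1,3>
#5 <6,1,3>
C:5↔4 J2 <6,1,4>
P:4↔3 J1 <6,2,4>
P:0↔1 J1 <6,3,4>
R:3↔5 J1 <6,4,4>
PS:2↔1 J2 <6,4,5>
R:5↔1 J1 <6,5,5>
3×5 − 2×5 − 1×5 = 0

M = 0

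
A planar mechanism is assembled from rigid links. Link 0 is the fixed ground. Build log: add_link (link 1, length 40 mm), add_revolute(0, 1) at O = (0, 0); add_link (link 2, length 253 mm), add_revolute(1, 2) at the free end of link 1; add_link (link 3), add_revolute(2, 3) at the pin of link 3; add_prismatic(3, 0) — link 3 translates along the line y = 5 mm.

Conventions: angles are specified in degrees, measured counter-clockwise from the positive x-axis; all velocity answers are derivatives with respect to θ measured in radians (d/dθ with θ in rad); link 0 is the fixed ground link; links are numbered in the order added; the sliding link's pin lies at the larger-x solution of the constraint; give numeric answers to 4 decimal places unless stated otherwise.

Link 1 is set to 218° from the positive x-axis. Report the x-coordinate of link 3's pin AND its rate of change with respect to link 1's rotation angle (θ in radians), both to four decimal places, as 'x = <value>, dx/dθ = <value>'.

geometry: r = 40 mm, L = 253 mm, e = 5 mm
crank pin P = (r cos θ, r sin θ) = (-31.520430, -24.626459)
h = r sin θ − e = -24.626459 − 5 = -29.626459
x = r cos θ + √(L² − h²) = -31.520430 + 251.259374 = 219.738944
dx/dθ = −r sin θ − h·r cos θ/√(L² − h²) (θ in radians; h = -29.626459) = 20.909827

x = 219.7389, dx/dθ = 20.9098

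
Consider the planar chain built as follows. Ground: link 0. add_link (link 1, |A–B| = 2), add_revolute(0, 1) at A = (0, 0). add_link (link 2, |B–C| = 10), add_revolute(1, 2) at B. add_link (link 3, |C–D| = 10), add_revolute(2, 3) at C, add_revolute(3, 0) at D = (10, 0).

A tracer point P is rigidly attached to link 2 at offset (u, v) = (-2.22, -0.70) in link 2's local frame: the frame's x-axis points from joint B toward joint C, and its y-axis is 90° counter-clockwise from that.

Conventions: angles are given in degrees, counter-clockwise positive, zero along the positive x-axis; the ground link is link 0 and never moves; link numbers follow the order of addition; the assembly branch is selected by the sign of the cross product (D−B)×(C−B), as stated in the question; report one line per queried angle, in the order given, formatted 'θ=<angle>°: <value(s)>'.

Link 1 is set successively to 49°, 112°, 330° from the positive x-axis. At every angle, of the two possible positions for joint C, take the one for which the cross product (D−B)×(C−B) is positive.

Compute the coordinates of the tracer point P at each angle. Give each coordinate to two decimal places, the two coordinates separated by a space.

A=(0,0), D=(10.00,0)
θ=49°: B = A + 2.00·(cos49°, sin49°) = (1.3121, 1.5094)
θ=49°: |BD| = 8.8180
θ=49°: circle(B,10.00) ∩ circle(D,10.00): a=4.4090, h=8.9756
θ=49°:   candidates: C₊=(7.1924,9.5978) cross=79.147; C₋=(4.1197,-8.0884) cross=-79.147
θ=49°:   branch + wants cross > 0 → take C=(7.1924,9.5978) (cross=79.147)
θ=49°: ex = (C−B)/|BC| = (0.5880,0.8088); ey = (-0.8088,0.5880)
θ=49°: P = B + -2.22·ex + -0.70·ey = (0.5729,-0.6978)
θ=112°: B = A + 2.00·(cos112°, sin112°) = (-0.7492, 1.8544)
θ=112°: |BD| = 10.9080
θ=112°: circle(B,10.00) ∩ circle(D,10.00): a=5.4540, h=8.3818
θ=112°:   candidates: C₊=(6.0503,9.1869) cross=91.428; C₋=(3.2005,-7.3326) cross=-91.428
θ=112°:   branch + wants cross > 0 → take C=(6.0503,9.1869) (cross=91.428)
θ=112°: ex = (C−B)/|BC| = (0.6800,0.7333); ey = (-0.7333,0.6800)
θ=112°: P = B + -2.22·ex + -0.70·ey = (-1.7454,-0.2494)
θ=330°: B = A + 2.00·(cos330°, sin330°) = (1.7321, -1.0000)
θ=330°: |BD| = 8.3282
θ=330°: circle(B,10.00) ∩ circle(D,10.00): a=4.1641, h=9.0918
θ=330°:   candidates: C₊=(4.7743,8.5260) cross=75.718; C₋=(6.9577,-9.5260) cross=-75.718
θ=330°:   branch + wants cross > 0 → take C=(4.7743,8.5260) (cross=75.718)
θ=330°: ex = (C−B)/|BC| = (0.3042,0.9526); ey = (-0.9526,0.3042)
θ=330°: P = B + -2.22·ex + -0.70·ey = (1.7235,-3.3277)

θ=49°: 0.57 -0.70
θ=112°: -1.75 -0.25
θ=330°: 1.72 -3.33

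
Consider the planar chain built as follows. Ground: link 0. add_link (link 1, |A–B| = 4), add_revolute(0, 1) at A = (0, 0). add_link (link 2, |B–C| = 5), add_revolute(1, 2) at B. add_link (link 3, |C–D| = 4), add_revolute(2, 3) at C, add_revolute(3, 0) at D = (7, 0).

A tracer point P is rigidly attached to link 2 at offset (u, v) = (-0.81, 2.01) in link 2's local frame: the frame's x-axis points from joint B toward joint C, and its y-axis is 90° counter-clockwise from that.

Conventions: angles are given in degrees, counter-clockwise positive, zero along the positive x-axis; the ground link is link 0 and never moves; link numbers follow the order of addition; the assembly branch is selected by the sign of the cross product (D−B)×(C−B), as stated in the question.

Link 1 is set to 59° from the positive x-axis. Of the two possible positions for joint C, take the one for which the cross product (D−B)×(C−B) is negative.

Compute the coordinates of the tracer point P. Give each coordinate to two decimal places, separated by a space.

A=(0,0), D=(7.00,0)
B = A + 4.00·(cos59°, sin59°) = (2.0602, 3.4287)
|BD| = 6.0131
circle(B,5.00) ∩ circle(D,4.00): a=3.7549, h=3.3016
  candidates: C₊=(7.0274,3.9999) cross=19.853; C₋=(3.2623,-1.4247) cross=-19.853
  branch - wants cross < 0 → take C=(3.2623,-1.4247) (cross=-19.853)
ex = (C−B)/|BC| = (0.2404,-0.9707); ey = (0.9707,0.2404)
P = B + -0.81·ex + 2.01·ey = (3.8164,4.6982)

3.82 4.70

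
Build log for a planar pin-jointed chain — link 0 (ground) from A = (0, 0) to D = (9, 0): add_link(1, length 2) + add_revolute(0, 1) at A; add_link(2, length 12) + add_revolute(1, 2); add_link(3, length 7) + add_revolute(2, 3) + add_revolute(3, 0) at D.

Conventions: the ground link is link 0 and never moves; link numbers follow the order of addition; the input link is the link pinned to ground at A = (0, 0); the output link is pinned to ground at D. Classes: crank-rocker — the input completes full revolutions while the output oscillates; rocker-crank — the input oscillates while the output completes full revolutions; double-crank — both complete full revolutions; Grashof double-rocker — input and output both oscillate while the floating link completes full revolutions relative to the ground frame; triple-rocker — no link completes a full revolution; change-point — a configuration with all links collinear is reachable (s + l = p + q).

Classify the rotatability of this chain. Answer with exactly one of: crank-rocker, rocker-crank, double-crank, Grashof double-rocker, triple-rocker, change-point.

lengths: ground=9, input=2, coupler=12, output=7
sorted: s=2 (shortest), l=12 (longest), p+q=16
s + l = 14 vs p + q = 16
s + l < p + q (Grashof) with shortest = input link → crank-rocker

crank-rocker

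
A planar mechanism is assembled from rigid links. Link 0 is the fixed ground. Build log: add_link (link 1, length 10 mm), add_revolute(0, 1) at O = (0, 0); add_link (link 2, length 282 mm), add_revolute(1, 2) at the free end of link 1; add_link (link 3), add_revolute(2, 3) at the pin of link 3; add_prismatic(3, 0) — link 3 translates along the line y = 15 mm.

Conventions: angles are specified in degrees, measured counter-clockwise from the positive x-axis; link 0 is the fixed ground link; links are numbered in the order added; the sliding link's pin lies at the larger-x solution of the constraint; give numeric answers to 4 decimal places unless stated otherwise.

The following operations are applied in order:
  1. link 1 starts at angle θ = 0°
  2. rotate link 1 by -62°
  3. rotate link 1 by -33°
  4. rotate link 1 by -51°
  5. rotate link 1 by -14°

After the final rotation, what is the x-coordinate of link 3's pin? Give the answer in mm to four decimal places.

geometry: r = 10 mm, L = 282 mm, e = 15 mm; θ starts at 0°
rotate link 1 by -62°: θ ← 0° -62° = -62°
rotate link 1 by -33°: θ ← -62° -33° = -95°
rotate link 1 by -51°: θ ← -95° -51° = -146°
rotate link 1 by -14°: θ ← -146° -14° = -160°
crank pin P = (r cos θ, r sin θ) = (-9.396926, -3.420201)
h = r sin θ − e = -3.420201 − 15 = -18.420201
x = r cos θ + √(L² − h²) = -9.396926 + 281.397754 = 272.000828

272.0008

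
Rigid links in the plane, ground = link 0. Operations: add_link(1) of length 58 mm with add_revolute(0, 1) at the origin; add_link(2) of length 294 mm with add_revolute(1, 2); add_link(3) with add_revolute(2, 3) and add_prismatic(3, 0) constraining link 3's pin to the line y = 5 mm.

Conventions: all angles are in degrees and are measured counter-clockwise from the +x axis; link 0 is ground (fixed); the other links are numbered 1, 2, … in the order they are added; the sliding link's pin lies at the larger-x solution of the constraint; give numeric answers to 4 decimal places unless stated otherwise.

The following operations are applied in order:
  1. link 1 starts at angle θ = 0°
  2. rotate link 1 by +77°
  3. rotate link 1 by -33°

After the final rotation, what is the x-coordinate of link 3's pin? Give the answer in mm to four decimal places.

geometry: r = 58 mm, L = 294 mm, e = 5 mm; θ starts at 0°
rotate link 1 by +77°: θ ← 0° +77° = 77°
rotate link 1 by -33°: θ ← 77° -33° = 44°
crank pin P = (r cos θ, r sin θ) = (41.721708, 40.290185)
h = r sin θ − e = 40.290185 − 5 = 35.290185
x = r cos θ + √(L² − h²) = 41.721708 + 291.874293 = 333.596001

333.5960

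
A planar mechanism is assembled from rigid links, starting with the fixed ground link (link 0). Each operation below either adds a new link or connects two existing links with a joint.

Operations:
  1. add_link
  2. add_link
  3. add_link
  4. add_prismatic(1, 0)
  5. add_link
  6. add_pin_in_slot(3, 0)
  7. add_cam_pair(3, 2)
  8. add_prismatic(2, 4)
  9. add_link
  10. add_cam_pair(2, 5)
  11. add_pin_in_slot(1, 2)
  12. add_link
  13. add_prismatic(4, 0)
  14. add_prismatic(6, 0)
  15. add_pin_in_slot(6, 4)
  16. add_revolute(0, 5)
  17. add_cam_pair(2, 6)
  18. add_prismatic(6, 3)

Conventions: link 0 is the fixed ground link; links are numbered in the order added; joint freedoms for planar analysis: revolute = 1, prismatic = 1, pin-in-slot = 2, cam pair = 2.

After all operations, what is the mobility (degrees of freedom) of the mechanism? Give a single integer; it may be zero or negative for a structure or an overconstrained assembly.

L=1 J1=0 J2=0
add link → L=2 J1=0 J2=0
add link → L=3 J1=0 J2=0
add link → L=4 J1=0 J2=0
P@1,0 dof=1 J1 → L=4 J1=1 J2=0
add link → L=5 J1=1 J2=0
PS@3,0 dof=2 J2 → L=5 J1=1 J2=1
C@3,2 dof=2 J2 → L=5 J1=1 J2=2
P@2,4 dof=1 J1 → L=5 J1=2 J2=2
add link → L=6 J1=2 J2=2
C@2,5 dof=2 J2 → L=6 J1=2 J2=3
PS@1,2 dof=2 J2 → L=6 J1=2 J2=4
add link → L=7 J1=2 J2=4
P@4,0 dof=1 J1 → L=7 J1=3 J2=4
P@6,0 dof=1 J1 → L=7 J1=4 J2=4
PS@6,4 dof=2 J2 → L=7 J1=4 J2=5
R@0,5 dof=1 J1 → L=7 J1=5 J2=5
C@2,6 dof=2 J2 → L=7 J1=5 J2=6
P@6,3 dof=1 J1 → L=7 J1=6 J2=6
M=3(L−1)−2J1−J2=3·6−2·6−6=0

M = 0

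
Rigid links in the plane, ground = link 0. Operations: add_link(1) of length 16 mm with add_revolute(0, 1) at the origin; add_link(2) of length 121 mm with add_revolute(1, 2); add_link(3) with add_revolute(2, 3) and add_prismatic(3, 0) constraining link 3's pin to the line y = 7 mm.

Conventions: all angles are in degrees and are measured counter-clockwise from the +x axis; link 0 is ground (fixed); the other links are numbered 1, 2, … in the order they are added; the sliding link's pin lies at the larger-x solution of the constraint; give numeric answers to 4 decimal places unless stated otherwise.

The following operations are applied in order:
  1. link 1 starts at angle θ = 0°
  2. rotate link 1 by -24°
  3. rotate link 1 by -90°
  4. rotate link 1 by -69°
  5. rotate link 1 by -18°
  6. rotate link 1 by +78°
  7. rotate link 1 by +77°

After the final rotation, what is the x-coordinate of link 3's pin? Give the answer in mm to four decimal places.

geometry: r = 16 mm, L = 121 mm, e = 7 mm; θ starts at 0°
rotate link 1 by -24°: θ ← 0° -24° = -24°
rotate link 1 by -90°: θ ← -24° -90° = -114°
rotate link 1 by -69°: θ ← -114° -69° = -183°
rotate link 1 by -18°: θ ← -183° -18° = -201°
rotate link 1 by +78°: θ ← -201° +78° = -123°
rotate link 1 by +77°: θ ← -123° +77° = -46°
crank pin P = (r cos θ, r sin θ) = (11.114534, -11.509437)
h = r sin θ − e = -11.509437 − 7 = -18.509437
x = r cos θ + √(L² − h²) = 11.114534 + 119.575920 = 130.690454

130.6905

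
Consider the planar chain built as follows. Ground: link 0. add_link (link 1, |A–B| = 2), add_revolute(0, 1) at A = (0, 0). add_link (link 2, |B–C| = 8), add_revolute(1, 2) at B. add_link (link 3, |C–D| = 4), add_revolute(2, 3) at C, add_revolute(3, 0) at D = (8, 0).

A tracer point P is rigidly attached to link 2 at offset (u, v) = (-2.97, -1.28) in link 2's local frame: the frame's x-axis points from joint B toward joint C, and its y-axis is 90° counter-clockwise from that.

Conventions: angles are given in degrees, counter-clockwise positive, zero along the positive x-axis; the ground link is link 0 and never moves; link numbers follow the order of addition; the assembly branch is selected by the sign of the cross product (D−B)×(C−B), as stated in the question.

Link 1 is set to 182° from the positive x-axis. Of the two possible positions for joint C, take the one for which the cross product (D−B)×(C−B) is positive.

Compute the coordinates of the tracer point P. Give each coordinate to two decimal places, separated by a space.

A=(0,0), D=(8.00,0)
B = A + 2.00·(cos182°, sin182°) = (-1.9988, -0.0698)
|BD| = 9.9990
circle(B,8.00) ∩ circle(D,4.00): a=7.3997, h=3.0404
  candidates: C₊=(5.3796,3.0221) cross=30.401; C₋=(5.4220,-3.0584) cross=-30.401
  branch + wants cross > 0 → take C=(5.3796,3.0221) (cross=30.401)
ex = (C−B)/|BC| = (0.9223,0.3865); ey = (-0.3865,0.9223)
P = B + -2.97·ex + -1.28·ey = (-4.2433,-2.3982)

-4.24 -2.40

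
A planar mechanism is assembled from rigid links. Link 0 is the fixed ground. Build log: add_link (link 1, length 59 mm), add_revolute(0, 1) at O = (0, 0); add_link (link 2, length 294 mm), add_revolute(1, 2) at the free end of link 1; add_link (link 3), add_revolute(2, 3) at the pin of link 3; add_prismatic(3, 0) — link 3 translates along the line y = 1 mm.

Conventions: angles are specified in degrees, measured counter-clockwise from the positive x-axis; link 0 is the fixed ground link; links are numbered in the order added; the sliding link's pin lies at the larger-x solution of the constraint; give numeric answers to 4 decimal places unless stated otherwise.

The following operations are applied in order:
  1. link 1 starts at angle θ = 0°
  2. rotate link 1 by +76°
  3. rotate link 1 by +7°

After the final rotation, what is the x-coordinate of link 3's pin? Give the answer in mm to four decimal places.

geometry: r = 59 mm, L = 294 mm, e = 1 mm; θ starts at 0°
rotate link 1 by +76°: θ ← 0° +76° = 76°
rotate link 1 by +7°: θ ← 76° +7° = 83°
crank pin P = (r cos θ, r sin θ) = (7.190291, 58.560223)
h = r sin θ − e = 58.560223 − 1 = 57.560223
x = r cos θ + √(L² − h²) = 7.190291 + 288.310286 = 295.500577

295.5006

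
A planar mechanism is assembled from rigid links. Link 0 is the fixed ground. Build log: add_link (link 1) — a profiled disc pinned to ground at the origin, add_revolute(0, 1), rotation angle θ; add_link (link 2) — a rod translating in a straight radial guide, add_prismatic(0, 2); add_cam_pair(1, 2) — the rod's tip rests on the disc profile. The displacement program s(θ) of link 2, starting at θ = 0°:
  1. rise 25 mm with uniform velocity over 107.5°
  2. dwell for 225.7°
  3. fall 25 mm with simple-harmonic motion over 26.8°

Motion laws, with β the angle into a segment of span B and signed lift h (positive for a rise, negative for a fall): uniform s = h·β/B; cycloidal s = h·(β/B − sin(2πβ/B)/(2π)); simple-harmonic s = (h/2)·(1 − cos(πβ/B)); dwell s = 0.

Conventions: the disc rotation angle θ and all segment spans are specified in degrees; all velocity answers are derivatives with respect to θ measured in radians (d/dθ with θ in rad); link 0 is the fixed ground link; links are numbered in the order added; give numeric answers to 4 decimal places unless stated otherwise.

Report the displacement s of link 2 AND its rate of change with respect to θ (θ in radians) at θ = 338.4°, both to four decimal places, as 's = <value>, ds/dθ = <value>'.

seg 1 [0°–107.5°] uniform, h=25: full span → s += 25 → s = 25.0000
seg 2 [107.5°–333.2°] dwell: s stays 25.0000
seg 3 [333.2°–360°] simple-harmonic, h=-25: θ=338.4° here. β=5.2, B=26.8. -25/2·(1 − cos(π·0.1940)) = -2.2513 → s = 22.7487
velocity in seg [333.2°–360°] (simple-harmonic), θ in radians: β = 5.2° = 0.0908 rad, B = 26.8° = 0.4677 rad; ds/dθ = (πh/(2B)) sin(πβ/B) = (π·(-25)/(2·0.4677)) sin(π·0.1940) = -48.065123 mm/rad

s = 22.7487, ds/dθ = -48.0651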